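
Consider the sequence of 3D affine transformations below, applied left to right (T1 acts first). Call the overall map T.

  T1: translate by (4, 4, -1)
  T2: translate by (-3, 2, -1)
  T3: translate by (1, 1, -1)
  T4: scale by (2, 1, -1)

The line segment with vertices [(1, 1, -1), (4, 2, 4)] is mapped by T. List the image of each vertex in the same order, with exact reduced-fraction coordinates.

image vertices: (6, 8, 4), (12, 9, -1)

T1 translate by (4, 4, -1): (1, 1, -1) → (5, 5, -2); (4, 2, 4) → (8, 6, 3)
T2 translate by (-3, 2, -1): (5, 5, -2) → (2, 7, -3); (8, 6, 3) → (5, 8, 2)
T3 translate by (1, 1, -1): (2, 7, -3) → (3, 8, -4); (5, 8, 2) → (6, 9, 1)
T4 scale by (2, 1, -1): (3, 8, -4) → (6, 8, 4); (6, 9, 1) → (12, 9, -1)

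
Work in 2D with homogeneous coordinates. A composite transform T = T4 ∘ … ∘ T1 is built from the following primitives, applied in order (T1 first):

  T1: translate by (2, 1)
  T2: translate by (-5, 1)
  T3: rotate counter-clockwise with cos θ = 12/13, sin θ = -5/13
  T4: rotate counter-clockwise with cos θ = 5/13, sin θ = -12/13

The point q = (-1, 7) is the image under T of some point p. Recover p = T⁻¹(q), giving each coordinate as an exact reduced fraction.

T1 = [1 0 2; 0 1 1; 0 0 1]
T2·T1 = [1 0 -3; 0 1 2; 0 0 1]
T3·…·T1 = [12/13 5/13 -2; -5/13 12/13 3; 0 0 1]
T4·…·T1 = [0 1 2; -1 0 3; 0 0 1]
det M = 1; M⁻¹ = [0 -1 3; 1 0 -2; 0 0 1]
M⁻¹ · (-1, 7)ᵀ = (-4, -3)ᵀ

p = (-4, -3)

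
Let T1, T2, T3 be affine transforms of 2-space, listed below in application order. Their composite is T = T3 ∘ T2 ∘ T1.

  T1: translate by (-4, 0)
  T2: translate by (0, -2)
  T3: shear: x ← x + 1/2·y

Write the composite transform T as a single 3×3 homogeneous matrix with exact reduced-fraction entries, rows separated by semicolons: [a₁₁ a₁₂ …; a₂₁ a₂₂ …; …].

T1 = [1 0 -4; 0 1 0; 0 0 1]
T2·T1 = [1 0 -4; 0 1 -2; 0 0 1]
T3·…·T1 = [1 1/2 -5; 0 1 -2; 0 0 1]

T = [1 1/2 -5; 0 1 -2; 0 0 1]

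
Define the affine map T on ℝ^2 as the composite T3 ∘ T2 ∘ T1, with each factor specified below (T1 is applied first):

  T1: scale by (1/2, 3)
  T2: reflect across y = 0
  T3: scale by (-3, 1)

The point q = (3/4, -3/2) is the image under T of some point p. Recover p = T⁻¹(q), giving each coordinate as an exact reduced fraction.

p = (-1/2, 1/2)

T1 = [1/2 0 0; 0 3 0; 0 0 1]
T2·T1 = [1/2 0 0; 0 -3 0; 0 0 1]
T3·…·T1 = [-3/2 0 0; 0 -3 0; 0 0 1]
det M = 9/2; M⁻¹ = [-2/3 0 0; 0 -1/3 0; 0 0 1]
M⁻¹ · (3/4, -3/2)ᵀ = (-1/2, 1/2)ᵀ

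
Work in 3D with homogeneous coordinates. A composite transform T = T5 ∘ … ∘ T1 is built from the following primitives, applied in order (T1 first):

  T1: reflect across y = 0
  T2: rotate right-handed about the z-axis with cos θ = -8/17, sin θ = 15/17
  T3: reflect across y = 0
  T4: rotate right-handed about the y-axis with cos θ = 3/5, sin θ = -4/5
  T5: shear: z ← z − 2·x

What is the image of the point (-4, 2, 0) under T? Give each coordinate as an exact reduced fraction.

T1 reflect across y = 0: (-4, 2, 0) → (-4, -2, 0)
T2 rotate right-handed about the z-axis with cos θ = -8/17, sin θ = 15/17: (-4, -2, 0) → (62/17, -44/17, 0)
T3 reflect across y = 0: (62/17, -44/17, 0) → (62/17, 44/17, 0)
T4 rotate right-handed about the y-axis with cos θ = 3/5, sin θ = -4/5: (62/17, 44/17, 0) → (186/85, 44/17, 248/85)
T5 shear: z ← z − 2·x: (186/85, 44/17, 248/85) → (186/85, 44/17, -124/85)

T(p) = (186/85, 44/17, -124/85)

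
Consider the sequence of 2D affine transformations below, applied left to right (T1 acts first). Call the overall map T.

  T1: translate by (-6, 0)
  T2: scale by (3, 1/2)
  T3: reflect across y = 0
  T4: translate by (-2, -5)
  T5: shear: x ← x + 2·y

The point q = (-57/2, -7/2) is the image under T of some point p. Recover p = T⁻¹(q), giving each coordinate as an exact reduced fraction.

p = (-1/2, -3)

T1 = [1 0 -6; 0 1 0; 0 0 1]
T2·T1 = [3 0 -18; 0 1/2 0; 0 0 1]
T3·…·T1 = [3 0 -18; 0 -1/2 0; 0 0 1]
T4·…·T1 = [3 0 -20; 0 -1/2 -5; 0 0 1]
T5·…·T1 = [3 -1 -30; 0 -1/2 -5; 0 0 1]
det M = -3/2; M⁻¹ = [1/3 -2/3 20/3; 0 -2 -10; 0 0 1]
M⁻¹ · (-57/2, -7/2)ᵀ = (-1/2, -3)ᵀ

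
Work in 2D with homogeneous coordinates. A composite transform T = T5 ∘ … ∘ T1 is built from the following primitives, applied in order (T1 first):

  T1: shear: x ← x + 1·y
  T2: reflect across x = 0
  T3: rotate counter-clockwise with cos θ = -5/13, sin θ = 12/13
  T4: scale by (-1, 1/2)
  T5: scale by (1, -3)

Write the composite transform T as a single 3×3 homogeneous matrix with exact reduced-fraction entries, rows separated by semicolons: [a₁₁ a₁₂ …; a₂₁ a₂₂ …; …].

T = [-5/13 7/13 0; 18/13 51/26 0; 0 0 1]

T1 = [1 1 0; 0 1 0; 0 0 1]
T2·T1 = [-1 -1 0; 0 1 0; 0 0 1]
T3·…·T1 = [5/13 -7/13 0; -12/13 -17/13 0; 0 0 1]
T4·…·T1 = [-5/13 7/13 0; -6/13 -17/26 0; 0 0 1]
T5·…·T1 = [-5/13 7/13 0; 18/13 51/26 0; 0 0 1]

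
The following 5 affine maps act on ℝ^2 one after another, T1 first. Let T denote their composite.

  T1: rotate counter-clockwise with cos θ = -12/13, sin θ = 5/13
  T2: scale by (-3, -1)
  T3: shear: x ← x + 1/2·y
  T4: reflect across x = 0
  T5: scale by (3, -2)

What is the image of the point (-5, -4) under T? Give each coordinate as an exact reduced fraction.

T(p) = (1509/26, 46/13)

T1 rotate counter-clockwise with cos θ = -12/13, sin θ = 5/13: (-5, -4) → (80/13, 23/13)
T2 scale by (-3, -1): (80/13, 23/13) → (-240/13, -23/13)
T3 shear: x ← x + 1/2·y: (-240/13, -23/13) → (-503/26, -23/13)
T4 reflect across x = 0: (-503/26, -23/13) → (503/26, -23/13)
T5 scale by (3, -2): (503/26, -23/13) → (1509/26, 46/13)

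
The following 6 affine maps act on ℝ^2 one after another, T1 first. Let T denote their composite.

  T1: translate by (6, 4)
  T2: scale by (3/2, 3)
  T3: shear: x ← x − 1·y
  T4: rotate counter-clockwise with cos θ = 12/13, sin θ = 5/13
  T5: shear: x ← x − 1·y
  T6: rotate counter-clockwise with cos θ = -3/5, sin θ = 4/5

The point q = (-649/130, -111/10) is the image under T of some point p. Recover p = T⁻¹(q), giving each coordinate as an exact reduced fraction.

T1 = [1 0 6; 0 1 4; 0 0 1]
T2·T1 = [3/2 0 9; 0 3 12; 0 0 1]
T3·…·T1 = [3/2 -3 -3; 0 3 12; 0 0 1]
T4·…·T1 = [18/13 -51/13 -96/13; 15/26 21/13 129/13; 0 0 1]
T5·…·T1 = [21/26 -72/13 -225/13; 15/26 21/13 129/13; 0 0 1]
T6·…·T1 = [-123/130 132/65 159/65; 3/10 -27/5 -99/5; 0 0 1]
det M = 9/2; M⁻¹ = [-6/5 -88/195 -6; -1/15 -41/195 -4; 0 0 1]
M⁻¹ · (-649/130, -111/10)ᵀ = (5, -4/3)ᵀ

p = (5, -4/3)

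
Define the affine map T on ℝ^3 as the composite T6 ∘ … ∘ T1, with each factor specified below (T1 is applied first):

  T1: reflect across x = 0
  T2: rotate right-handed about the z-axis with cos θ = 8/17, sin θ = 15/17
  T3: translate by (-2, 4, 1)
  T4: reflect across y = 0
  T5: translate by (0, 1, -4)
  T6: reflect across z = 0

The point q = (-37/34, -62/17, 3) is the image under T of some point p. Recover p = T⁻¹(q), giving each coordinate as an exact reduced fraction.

T1 = [-1 0 0 0; 0 1 0 0; 0 0 1 0; 0 0 0 1]
T2·T1 = [-8/17 -15/17 0 0; -15/17 8/17 0 0; 0 0 1 0; 0 0 0 1]
T3·…·T1 = [-8/17 -15/17 0 -2; -15/17 8/17 0 4; 0 0 1 1; 0 0 0 1]
T4·…·T1 = [-8/17 -15/17 0 -2; 15/17 -8/17 0 -4; 0 0 1 1; 0 0 0 1]
T5·…·T1 = [-8/17 -15/17 0 -2; 15/17 -8/17 0 -3; 0 0 1 -3; 0 0 0 1]
T6·…·T1 = [-8/17 -15/17 0 -2; 15/17 -8/17 0 -3; 0 0 -1 3; 0 0 0 1]
det M = -1; M⁻¹ = [-8/17 15/17 0 29/17; -15/17 -8/17 0 -54/17; 0 0 -1 3; 0 0 0 1]
M⁻¹ · (-37/34, -62/17, 3)ᵀ = (-1, -1/2, 0)ᵀ

p = (-1, -1/2, 0)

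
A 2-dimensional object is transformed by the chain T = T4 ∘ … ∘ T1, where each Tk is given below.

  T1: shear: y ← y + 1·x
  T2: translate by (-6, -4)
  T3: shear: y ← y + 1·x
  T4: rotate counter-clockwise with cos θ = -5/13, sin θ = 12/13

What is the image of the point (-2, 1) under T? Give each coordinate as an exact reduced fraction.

T(p) = (196/13, -31/13)

T1 shear: y ← y + 1·x: (-2, 1) → (-2, -1)
T2 translate by (-6, -4): (-2, -1) → (-8, -5)
T3 shear: y ← y + 1·x: (-8, -5) → (-8, -13)
T4 rotate counter-clockwise with cos θ = -5/13, sin θ = 12/13: (-8, -13) → (196/13, -31/13)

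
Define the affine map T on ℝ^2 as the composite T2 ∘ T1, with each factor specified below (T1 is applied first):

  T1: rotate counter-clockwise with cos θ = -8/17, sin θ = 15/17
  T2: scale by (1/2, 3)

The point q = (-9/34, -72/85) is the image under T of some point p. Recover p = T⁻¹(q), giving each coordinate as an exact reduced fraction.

p = (0, 3/5)

T1 = [-8/17 -15/17 0; 15/17 -8/17 0; 0 0 1]
T2·T1 = [-4/17 -15/34 0; 45/17 -24/17 0; 0 0 1]
det M = 3/2; M⁻¹ = [-16/17 5/17 0; -30/17 -8/51 0; 0 0 1]
M⁻¹ · (-9/34, -72/85)ᵀ = (0, 3/5)ᵀ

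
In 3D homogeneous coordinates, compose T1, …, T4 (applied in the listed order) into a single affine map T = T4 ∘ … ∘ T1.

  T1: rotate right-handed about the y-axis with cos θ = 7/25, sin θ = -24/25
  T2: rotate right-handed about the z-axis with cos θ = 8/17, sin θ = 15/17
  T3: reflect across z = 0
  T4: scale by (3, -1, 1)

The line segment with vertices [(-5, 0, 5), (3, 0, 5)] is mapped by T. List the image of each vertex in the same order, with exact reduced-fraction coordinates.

T1 rotate right-handed about the y-axis with cos θ = 7/25, sin θ = -24/25: (-5, 0, 5) → (-31/5, 0, -17/5); (3, 0, 5) → (-99/25, 0, 107/25)
T2 rotate right-handed about the z-axis with cos θ = 8/17, sin θ = 15/17: (-31/5, 0, -17/5) → (-248/85, -93/17, -17/5); (-99/25, 0, 107/25) → (-792/425, -297/85, 107/25)
T3 reflect across z = 0: (-248/85, -93/17, -17/5) → (-248/85, -93/17, 17/5); (-792/425, -297/85, 107/25) → (-792/425, -297/85, -107/25)
T4 scale by (3, -1, 1): (-248/85, -93/17, 17/5) → (-744/85, 93/17, 17/5); (-792/425, -297/85, -107/25) → (-2376/425, 297/85, -107/25)

image vertices: (-744/85, 93/17, 17/5), (-2376/425, 297/85, -107/25)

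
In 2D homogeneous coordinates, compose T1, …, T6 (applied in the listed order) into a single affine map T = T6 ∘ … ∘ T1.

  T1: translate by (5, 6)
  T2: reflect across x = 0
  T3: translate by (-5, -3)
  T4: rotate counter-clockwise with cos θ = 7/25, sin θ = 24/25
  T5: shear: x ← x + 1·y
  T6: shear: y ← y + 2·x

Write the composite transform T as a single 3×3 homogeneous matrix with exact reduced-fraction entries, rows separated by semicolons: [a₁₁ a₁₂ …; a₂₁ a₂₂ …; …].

T = [-31/25 -17/25 -361/25; -86/25 -27/25 -941/25; 0 0 1]

T1 = [1 0 5; 0 1 6; 0 0 1]
T2·T1 = [-1 0 -5; 0 1 6; 0 0 1]
T3·…·T1 = [-1 0 -10; 0 1 3; 0 0 1]
T4·…·T1 = [-7/25 -24/25 -142/25; -24/25 7/25 -219/25; 0 0 1]
T5·…·T1 = [-31/25 -17/25 -361/25; -24/25 7/25 -219/25; 0 0 1]
T6·…·T1 = [-31/25 -17/25 -361/25; -86/25 -27/25 -941/25; 0 0 1]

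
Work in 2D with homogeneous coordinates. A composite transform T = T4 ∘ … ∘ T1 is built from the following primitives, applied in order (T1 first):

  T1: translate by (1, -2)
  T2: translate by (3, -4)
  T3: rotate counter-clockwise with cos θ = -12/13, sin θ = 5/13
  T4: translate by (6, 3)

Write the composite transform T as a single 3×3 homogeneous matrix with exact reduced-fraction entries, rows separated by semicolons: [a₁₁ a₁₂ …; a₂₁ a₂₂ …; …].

T = [-12/13 -5/13 60/13; 5/13 -12/13 131/13; 0 0 1]

T1 = [1 0 1; 0 1 -2; 0 0 1]
T2·T1 = [1 0 4; 0 1 -6; 0 0 1]
T3·…·T1 = [-12/13 -5/13 -18/13; 5/13 -12/13 92/13; 0 0 1]
T4·…·T1 = [-12/13 -5/13 60/13; 5/13 -12/13 131/13; 0 0 1]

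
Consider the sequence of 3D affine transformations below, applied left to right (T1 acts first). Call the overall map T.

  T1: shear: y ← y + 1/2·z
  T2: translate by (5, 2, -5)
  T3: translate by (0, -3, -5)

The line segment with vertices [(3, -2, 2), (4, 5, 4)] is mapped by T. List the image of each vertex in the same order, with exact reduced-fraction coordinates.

T1 shear: y ← y + 1/2·z: (3, -2, 2) → (3, -1, 2); (4, 5, 4) → (4, 7, 4)
T2 translate by (5, 2, -5): (3, -1, 2) → (8, 1, -3); (4, 7, 4) → (9, 9, -1)
T3 translate by (0, -3, -5): (8, 1, -3) → (8, -2, -8); (9, 9, -1) → (9, 6, -6)

image vertices: (8, -2, -8), (9, 6, -6)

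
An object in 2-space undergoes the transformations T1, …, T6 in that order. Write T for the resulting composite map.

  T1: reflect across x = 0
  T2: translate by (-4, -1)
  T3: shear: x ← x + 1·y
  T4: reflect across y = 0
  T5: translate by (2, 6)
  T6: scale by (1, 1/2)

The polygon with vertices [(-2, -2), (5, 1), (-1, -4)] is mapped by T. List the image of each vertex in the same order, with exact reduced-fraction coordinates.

T1 reflect across x = 0: (-2, -2) → (2, -2); (5, 1) → (-5, 1); (-1, -4) → (1, -4)
T2 translate by (-4, -1): (2, -2) → (-2, -3); (-5, 1) → (-9, 0); (1, -4) → (-3, -5)
T3 shear: x ← x + 1·y: (-2, -3) → (-5, -3); (-9, 0) → (-9, 0); (-3, -5) → (-8, -5)
T4 reflect across y = 0: (-5, -3) → (-5, 3); (-9, 0) → (-9, 0); (-8, -5) → (-8, 5)
T5 translate by (2, 6): (-5, 3) → (-3, 9); (-9, 0) → (-7, 6); (-8, 5) → (-6, 11)
T6 scale by (1, 1/2): (-3, 9) → (-3, 9/2); (-7, 6) → (-7, 3); (-6, 11) → (-6, 11/2)

image vertices: (-3, 9/2), (-7, 3), (-6, 11/2)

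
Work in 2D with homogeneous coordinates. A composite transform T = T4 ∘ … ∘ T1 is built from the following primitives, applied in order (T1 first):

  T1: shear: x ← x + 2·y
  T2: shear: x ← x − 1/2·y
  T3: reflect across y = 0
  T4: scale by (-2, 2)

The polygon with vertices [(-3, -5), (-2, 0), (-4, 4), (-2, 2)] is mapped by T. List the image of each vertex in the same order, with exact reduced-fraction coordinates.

T1 shear: x ← x + 2·y: (-3, -5) → (-13, -5); (-2, 0) → (-2, 0); (-4, 4) → (4, 4); (-2, 2) → (2, 2)
T2 shear: x ← x − 1/2·y: (-13, -5) → (-21/2, -5); (-2, 0) → (-2, 0); (4, 4) → (2, 4); (2, 2) → (1, 2)
T3 reflect across y = 0: (-21/2, -5) → (-21/2, 5); (-2, 0) → (-2, 0); (2, 4) → (2, -4); (1, 2) → (1, -2)
T4 scale by (-2, 2): (-21/2, 5) → (21, 10); (-2, 0) → (4, 0); (2, -4) → (-4, -8); (1, -2) → (-2, -4)

image vertices: (21, 10), (4, 0), (-4, -8), (-2, -4)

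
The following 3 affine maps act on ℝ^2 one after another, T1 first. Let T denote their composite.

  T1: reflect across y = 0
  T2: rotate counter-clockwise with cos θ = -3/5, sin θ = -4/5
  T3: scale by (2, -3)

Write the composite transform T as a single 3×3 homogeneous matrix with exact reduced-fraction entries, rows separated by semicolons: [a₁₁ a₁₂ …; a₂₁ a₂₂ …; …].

T1 = [1 0 0; 0 -1 0; 0 0 1]
T2·T1 = [-3/5 -4/5 0; -4/5 3/5 0; 0 0 1]
T3·…·T1 = [-6/5 -8/5 0; 12/5 -9/5 0; 0 0 1]

T = [-6/5 -8/5 0; 12/5 -9/5 0; 0 0 1]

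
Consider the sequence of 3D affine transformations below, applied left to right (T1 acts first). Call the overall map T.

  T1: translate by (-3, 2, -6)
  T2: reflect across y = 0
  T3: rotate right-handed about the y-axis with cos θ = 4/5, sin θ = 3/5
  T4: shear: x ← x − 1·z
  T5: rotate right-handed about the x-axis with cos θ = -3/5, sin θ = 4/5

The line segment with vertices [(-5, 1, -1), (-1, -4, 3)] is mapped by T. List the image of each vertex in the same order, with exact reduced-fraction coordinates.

T1 translate by (-3, 2, -6): (-5, 1, -1) → (-8, 3, -7); (-1, -4, 3) → (-4, -2, -3)
T2 reflect across y = 0: (-8, 3, -7) → (-8, -3, -7); (-4, -2, -3) → (-4, 2, -3)
T3 rotate right-handed about the y-axis with cos θ = 4/5, sin θ = 3/5: (-8, -3, -7) → (-53/5, -3, -4/5); (-4, 2, -3) → (-5, 2, 0)
T4 shear: x ← x − 1·z: (-53/5, -3, -4/5) → (-49/5, -3, -4/5); (-5, 2, 0) → (-5, 2, 0)
T5 rotate right-handed about the x-axis with cos θ = -3/5, sin θ = 4/5: (-49/5, -3, -4/5) → (-49/5, 61/25, -48/25); (-5, 2, 0) → (-5, -6/5, 8/5)

image vertices: (-49/5, 61/25, -48/25), (-5, -6/5, 8/5)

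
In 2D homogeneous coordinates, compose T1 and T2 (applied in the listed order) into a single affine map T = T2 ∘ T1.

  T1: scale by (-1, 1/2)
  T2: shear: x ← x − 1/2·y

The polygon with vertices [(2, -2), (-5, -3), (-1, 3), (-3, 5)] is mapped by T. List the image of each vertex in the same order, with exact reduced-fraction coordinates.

image vertices: (-3/2, -1), (23/4, -3/2), (1/4, 3/2), (7/4, 5/2)

T1 scale by (-1, 1/2): (2, -2) → (-2, -1); (-5, -3) → (5, -3/2); (-1, 3) → (1, 3/2); (-3, 5) → (3, 5/2)
T2 shear: x ← x − 1/2·y: (-2, -1) → (-3/2, -1); (5, -3/2) → (23/4, -3/2); (1, 3/2) → (1/4, 3/2); (3, 5/2) → (7/4, 5/2)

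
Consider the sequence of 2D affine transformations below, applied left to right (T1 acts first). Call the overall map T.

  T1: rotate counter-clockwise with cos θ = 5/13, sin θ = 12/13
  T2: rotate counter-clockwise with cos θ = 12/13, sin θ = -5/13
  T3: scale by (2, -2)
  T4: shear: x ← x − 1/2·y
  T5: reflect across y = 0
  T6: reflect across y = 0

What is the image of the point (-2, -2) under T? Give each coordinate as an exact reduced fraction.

T1 rotate counter-clockwise with cos θ = 5/13, sin θ = 12/13: (-2, -2) → (14/13, -34/13)
T2 rotate counter-clockwise with cos θ = 12/13, sin θ = -5/13: (14/13, -34/13) → (-2/169, -478/169)
T3 scale by (2, -2): (-2/169, -478/169) → (-4/169, 956/169)
T4 shear: x ← x − 1/2·y: (-4/169, 956/169) → (-482/169, 956/169)
T5 reflect across y = 0: (-482/169, 956/169) → (-482/169, -956/169)
T6 reflect across y = 0: (-482/169, -956/169) → (-482/169, 956/169)

T(p) = (-482/169, 956/169)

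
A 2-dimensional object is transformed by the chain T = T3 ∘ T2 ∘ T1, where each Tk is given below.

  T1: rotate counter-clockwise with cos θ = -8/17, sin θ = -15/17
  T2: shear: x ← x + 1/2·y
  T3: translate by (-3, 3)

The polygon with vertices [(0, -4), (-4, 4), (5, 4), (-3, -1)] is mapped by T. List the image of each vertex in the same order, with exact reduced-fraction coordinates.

image vertices: (-95/17, 83/17), (55/17, 79/17), (-169/34, -56/17), (-31/34, 104/17)

T1 rotate counter-clockwise with cos θ = -8/17, sin θ = -15/17: (0, -4) → (-60/17, 32/17); (-4, 4) → (92/17, 28/17); (5, 4) → (20/17, -107/17); (-3, -1) → (9/17, 53/17)
T2 shear: x ← x + 1/2·y: (-60/17, 32/17) → (-44/17, 32/17); (92/17, 28/17) → (106/17, 28/17); (20/17, -107/17) → (-67/34, -107/17); (9/17, 53/17) → (71/34, 53/17)
T3 translate by (-3, 3): (-44/17, 32/17) → (-95/17, 83/17); (106/17, 28/17) → (55/17, 79/17); (-67/34, -107/17) → (-169/34, -56/17); (71/34, 53/17) → (-31/34, 104/17)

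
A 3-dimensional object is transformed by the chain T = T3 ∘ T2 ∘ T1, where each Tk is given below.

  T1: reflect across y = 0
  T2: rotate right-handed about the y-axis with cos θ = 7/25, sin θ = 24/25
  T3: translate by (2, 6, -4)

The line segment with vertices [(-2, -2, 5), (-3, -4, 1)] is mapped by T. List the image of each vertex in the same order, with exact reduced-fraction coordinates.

T1 reflect across y = 0: (-2, -2, 5) → (-2, 2, 5); (-3, -4, 1) → (-3, 4, 1)
T2 rotate right-handed about the y-axis with cos θ = 7/25, sin θ = 24/25: (-2, 2, 5) → (106/25, 2, 83/25); (-3, 4, 1) → (3/25, 4, 79/25)
T3 translate by (2, 6, -4): (106/25, 2, 83/25) → (156/25, 8, -17/25); (3/25, 4, 79/25) → (53/25, 10, -21/25)

image vertices: (156/25, 8, -17/25), (53/25, 10, -21/25)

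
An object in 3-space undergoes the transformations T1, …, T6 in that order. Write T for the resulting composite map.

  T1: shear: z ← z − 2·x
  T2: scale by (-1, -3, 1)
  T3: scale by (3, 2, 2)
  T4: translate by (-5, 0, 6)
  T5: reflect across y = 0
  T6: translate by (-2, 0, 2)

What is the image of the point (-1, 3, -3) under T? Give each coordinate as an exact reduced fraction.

T(p) = (-4, 18, 6)

T1 shear: z ← z − 2·x: (-1, 3, -3) → (-1, 3, -1)
T2 scale by (-1, -3, 1): (-1, 3, -1) → (1, -9, -1)
T3 scale by (3, 2, 2): (1, -9, -1) → (3, -18, -2)
T4 translate by (-5, 0, 6): (3, -18, -2) → (-2, -18, 4)
T5 reflect across y = 0: (-2, -18, 4) → (-2, 18, 4)
T6 translate by (-2, 0, 2): (-2, 18, 4) → (-4, 18, 6)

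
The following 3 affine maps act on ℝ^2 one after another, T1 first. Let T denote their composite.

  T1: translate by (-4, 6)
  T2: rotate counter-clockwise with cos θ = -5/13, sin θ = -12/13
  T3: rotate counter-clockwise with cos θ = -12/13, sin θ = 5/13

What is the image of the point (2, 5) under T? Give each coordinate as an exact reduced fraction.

T1 translate by (-4, 6): (2, 5) → (-2, 11)
T2 rotate counter-clockwise with cos θ = -5/13, sin θ = -12/13: (-2, 11) → (142/13, -31/13)
T3 rotate counter-clockwise with cos θ = -12/13, sin θ = 5/13: (142/13, -31/13) → (-1549/169, 1082/169)

T(p) = (-1549/169, 1082/169)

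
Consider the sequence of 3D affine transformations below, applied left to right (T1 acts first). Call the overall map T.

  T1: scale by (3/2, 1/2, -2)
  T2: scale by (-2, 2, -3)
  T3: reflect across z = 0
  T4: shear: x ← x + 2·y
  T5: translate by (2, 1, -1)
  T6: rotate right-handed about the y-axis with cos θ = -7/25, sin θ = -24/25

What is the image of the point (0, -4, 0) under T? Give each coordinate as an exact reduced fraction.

T1 scale by (3/2, 1/2, -2): (0, -4, 0) → (0, -2, 0)
T2 scale by (-2, 2, -3): (0, -2, 0) → (0, -4, 0)
T3 reflect across z = 0: (0, -4, 0) → (0, -4, 0)
T4 shear: x ← x + 2·y: (0, -4, 0) → (-8, -4, 0)
T5 translate by (2, 1, -1): (-8, -4, 0) → (-6, -3, -1)
T6 rotate right-handed about the y-axis with cos θ = -7/25, sin θ = -24/25: (-6, -3, -1) → (66/25, -3, -137/25)

T(p) = (66/25, -3, -137/25)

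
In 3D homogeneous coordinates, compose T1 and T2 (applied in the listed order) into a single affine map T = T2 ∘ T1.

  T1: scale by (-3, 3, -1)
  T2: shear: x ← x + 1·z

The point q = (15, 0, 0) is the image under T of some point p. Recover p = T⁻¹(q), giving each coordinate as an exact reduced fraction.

T1 = [-3 0 0 0; 0 3 0 0; 0 0 -1 0; 0 0 0 1]
T2·T1 = [-3 0 -1 0; 0 3 0 0; 0 0 -1 0; 0 0 0 1]
det M = 9; M⁻¹ = [-1/3 0 1/3 0; 0 1/3 0 0; 0 0 -1 0; 0 0 0 1]
M⁻¹ · (15, 0, 0)ᵀ = (-5, 0, 0)ᵀ

p = (-5, 0, 0)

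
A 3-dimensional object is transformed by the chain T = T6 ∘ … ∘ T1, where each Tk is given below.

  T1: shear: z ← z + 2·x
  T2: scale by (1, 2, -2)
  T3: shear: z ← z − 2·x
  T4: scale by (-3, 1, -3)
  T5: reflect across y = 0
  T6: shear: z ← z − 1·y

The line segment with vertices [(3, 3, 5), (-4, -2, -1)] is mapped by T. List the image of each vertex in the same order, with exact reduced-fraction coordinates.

T1 shear: z ← z + 2·x: (3, 3, 5) → (3, 3, 11); (-4, -2, -1) → (-4, -2, -9)
T2 scale by (1, 2, -2): (3, 3, 11) → (3, 6, -22); (-4, -2, -9) → (-4, -4, 18)
T3 shear: z ← z − 2·x: (3, 6, -22) → (3, 6, -28); (-4, -4, 18) → (-4, -4, 26)
T4 scale by (-3, 1, -3): (3, 6, -28) → (-9, 6, 84); (-4, -4, 26) → (12, -4, -78)
T5 reflect across y = 0: (-9, 6, 84) → (-9, -6, 84); (12, -4, -78) → (12, 4, -78)
T6 shear: z ← z − 1·y: (-9, -6, 84) → (-9, -6, 90); (12, 4, -78) → (12, 4, -82)

image vertices: (-9, -6, 90), (12, 4, -82)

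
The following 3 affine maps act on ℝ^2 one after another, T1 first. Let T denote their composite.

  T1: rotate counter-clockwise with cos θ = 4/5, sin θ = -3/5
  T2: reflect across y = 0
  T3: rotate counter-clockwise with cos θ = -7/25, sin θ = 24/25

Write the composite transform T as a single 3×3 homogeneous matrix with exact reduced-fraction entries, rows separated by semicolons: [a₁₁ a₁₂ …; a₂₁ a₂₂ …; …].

T1 = [4/5 3/5 0; -3/5 4/5 0; 0 0 1]
T2·T1 = [4/5 3/5 0; 3/5 -4/5 0; 0 0 1]
T3·…·T1 = [-4/5 3/5 0; 3/5 4/5 0; 0 0 1]

T = [-4/5 3/5 0; 3/5 4/5 0; 0 0 1]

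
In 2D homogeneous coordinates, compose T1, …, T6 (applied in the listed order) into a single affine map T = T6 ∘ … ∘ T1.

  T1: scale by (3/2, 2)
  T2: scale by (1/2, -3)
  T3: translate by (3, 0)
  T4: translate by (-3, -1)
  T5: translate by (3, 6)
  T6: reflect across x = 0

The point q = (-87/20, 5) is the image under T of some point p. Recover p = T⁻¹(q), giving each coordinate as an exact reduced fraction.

p = (9/5, 0)

T1 = [3/2 0 0; 0 2 0; 0 0 1]
T2·T1 = [3/4 0 0; 0 -6 0; 0 0 1]
T3·…·T1 = [3/4 0 3; 0 -6 0; 0 0 1]
T4·…·T1 = [3/4 0 0; 0 -6 -1; 0 0 1]
T5·…·T1 = [3/4 0 3; 0 -6 5; 0 0 1]
T6·…·T1 = [-3/4 0 -3; 0 -6 5; 0 0 1]
det M = 9/2; M⁻¹ = [-4/3 0 -4; 0 -1/6 5/6; 0 0 1]
M⁻¹ · (-87/20, 5)ᵀ = (9/5, 0)ᵀ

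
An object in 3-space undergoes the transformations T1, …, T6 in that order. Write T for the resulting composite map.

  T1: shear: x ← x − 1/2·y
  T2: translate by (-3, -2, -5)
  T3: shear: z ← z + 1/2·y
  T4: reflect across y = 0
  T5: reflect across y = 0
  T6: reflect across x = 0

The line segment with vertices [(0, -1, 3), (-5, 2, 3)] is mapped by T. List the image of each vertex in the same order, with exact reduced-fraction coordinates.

T1 shear: x ← x − 1/2·y: (0, -1, 3) → (1/2, -1, 3); (-5, 2, 3) → (-6, 2, 3)
T2 translate by (-3, -2, -5): (1/2, -1, 3) → (-5/2, -3, -2); (-6, 2, 3) → (-9, 0, -2)
T3 shear: z ← z + 1/2·y: (-5/2, -3, -2) → (-5/2, -3, -7/2); (-9, 0, -2) → (-9, 0, -2)
T4 reflect across y = 0: (-5/2, -3, -7/2) → (-5/2, 3, -7/2); (-9, 0, -2) → (-9, 0, -2)
T5 reflect across y = 0: (-5/2, 3, -7/2) → (-5/2, -3, -7/2); (-9, 0, -2) → (-9, 0, -2)
T6 reflect across x = 0: (-5/2, -3, -7/2) → (5/2, -3, -7/2); (-9, 0, -2) → (9, 0, -2)

image vertices: (5/2, -3, -7/2), (9, 0, -2)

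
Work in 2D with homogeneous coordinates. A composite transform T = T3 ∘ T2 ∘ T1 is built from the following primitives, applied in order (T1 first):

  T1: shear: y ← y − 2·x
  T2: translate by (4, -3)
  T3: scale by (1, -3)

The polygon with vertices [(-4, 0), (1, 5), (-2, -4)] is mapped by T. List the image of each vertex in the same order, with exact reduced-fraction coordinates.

T1 shear: y ← y − 2·x: (-4, 0) → (-4, 8); (1, 5) → (1, 3); (-2, -4) → (-2, 0)
T2 translate by (4, -3): (-4, 8) → (0, 5); (1, 3) → (5, 0); (-2, 0) → (2, -3)
T3 scale by (1, -3): (0, 5) → (0, -15); (5, 0) → (5, 0); (2, -3) → (2, 9)

image vertices: (0, -15), (5, 0), (2, 9)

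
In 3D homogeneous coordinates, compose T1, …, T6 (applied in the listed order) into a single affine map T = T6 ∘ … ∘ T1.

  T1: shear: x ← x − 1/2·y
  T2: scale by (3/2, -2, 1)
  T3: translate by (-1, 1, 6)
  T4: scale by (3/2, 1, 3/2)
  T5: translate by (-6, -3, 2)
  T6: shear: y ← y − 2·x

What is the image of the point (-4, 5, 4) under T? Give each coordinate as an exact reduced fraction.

T1 shear: x ← x − 1/2·y: (-4, 5, 4) → (-13/2, 5, 4)
T2 scale by (3/2, -2, 1): (-13/2, 5, 4) → (-39/4, -10, 4)
T3 translate by (-1, 1, 6): (-39/4, -10, 4) → (-43/4, -9, 10)
T4 scale by (3/2, 1, 3/2): (-43/4, -9, 10) → (-129/8, -9, 15)
T5 translate by (-6, -3, 2): (-129/8, -9, 15) → (-177/8, -12, 17)
T6 shear: y ← y − 2·x: (-177/8, -12, 17) → (-177/8, 129/4, 17)

T(p) = (-177/8, 129/4, 17)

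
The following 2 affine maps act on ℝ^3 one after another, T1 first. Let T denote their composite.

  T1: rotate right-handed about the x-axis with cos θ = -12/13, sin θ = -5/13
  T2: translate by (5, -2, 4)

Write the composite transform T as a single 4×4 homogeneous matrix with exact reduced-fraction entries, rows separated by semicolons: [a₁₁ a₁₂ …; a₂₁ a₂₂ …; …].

T1 = [1 0 0 0; 0 -12/13 5/13 0; 0 -5/13 -12/13 0; 0 0 0 1]
T2·T1 = [1 0 0 5; 0 -12/13 5/13 -2; 0 -5/13 -12/13 4; 0 0 0 1]

T = [1 0 0 5; 0 -12/13 5/13 -2; 0 -5/13 -12/13 4; 0 0 0 1]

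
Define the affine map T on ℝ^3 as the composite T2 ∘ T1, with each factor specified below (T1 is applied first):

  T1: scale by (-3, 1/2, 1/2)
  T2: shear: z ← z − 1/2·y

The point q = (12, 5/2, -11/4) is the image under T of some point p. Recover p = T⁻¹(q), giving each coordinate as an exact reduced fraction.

T1 = [-3 0 0 0; 0 1/2 0 0; 0 0 1/2 0; 0 0 0 1]
T2·T1 = [-3 0 0 0; 0 1/2 0 0; 0 -1/4 1/2 0; 0 0 0 1]
det M = -3/4; M⁻¹ = [-1/3 0 0 0; 0 2 0 0; 0 1 2 0; 0 0 0 1]
M⁻¹ · (12, 5/2, -11/4)ᵀ = (-4, 5, -3)ᵀ

p = (-4, 5, -3)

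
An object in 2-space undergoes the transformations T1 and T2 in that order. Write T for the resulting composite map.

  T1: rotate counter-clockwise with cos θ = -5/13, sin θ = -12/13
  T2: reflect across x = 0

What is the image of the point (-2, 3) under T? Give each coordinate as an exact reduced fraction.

T(p) = (-46/13, 9/13)

T1 rotate counter-clockwise with cos θ = -5/13, sin θ = -12/13: (-2, 3) → (46/13, 9/13)
T2 reflect across x = 0: (46/13, 9/13) → (-46/13, 9/13)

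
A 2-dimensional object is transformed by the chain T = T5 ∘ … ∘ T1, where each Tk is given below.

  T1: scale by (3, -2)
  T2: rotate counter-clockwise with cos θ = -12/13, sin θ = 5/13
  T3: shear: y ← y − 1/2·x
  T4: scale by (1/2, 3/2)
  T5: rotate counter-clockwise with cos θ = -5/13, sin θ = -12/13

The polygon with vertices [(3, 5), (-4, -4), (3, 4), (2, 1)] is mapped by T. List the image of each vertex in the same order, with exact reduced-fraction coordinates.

image vertices: (3637/169, -1107/169), (-308/13, 72/13), (3320/169, -1809/338), (1685/169, -531/338)

T1 scale by (3, -2): (3, 5) → (9, -10); (-4, -4) → (-12, 8); (3, 4) → (9, -8); (2, 1) → (6, -2)
T2 rotate counter-clockwise with cos θ = -12/13, sin θ = 5/13: (9, -10) → (-58/13, 165/13); (-12, 8) → (8, -12); (9, -8) → (-68/13, 141/13); (6, -2) → (-62/13, 54/13)
T3 shear: y ← y − 1/2·x: (-58/13, 165/13) → (-58/13, 194/13); (8, -12) → (8, -16); (-68/13, 141/13) → (-68/13, 175/13); (-62/13, 54/13) → (-62/13, 85/13)
T4 scale by (1/2, 3/2): (-58/13, 194/13) → (-29/13, 291/13); (8, -16) → (4, -24); (-68/13, 175/13) → (-34/13, 525/26); (-62/13, 85/13) → (-31/13, 255/26)
T5 rotate counter-clockwise with cos θ = -5/13, sin θ = -12/13: (-29/13, 291/13) → (3637/169, -1107/169); (4, -24) → (-308/13, 72/13); (-34/13, 525/26) → (3320/169, -1809/338); (-31/13, 255/26) → (1685/169, -531/338)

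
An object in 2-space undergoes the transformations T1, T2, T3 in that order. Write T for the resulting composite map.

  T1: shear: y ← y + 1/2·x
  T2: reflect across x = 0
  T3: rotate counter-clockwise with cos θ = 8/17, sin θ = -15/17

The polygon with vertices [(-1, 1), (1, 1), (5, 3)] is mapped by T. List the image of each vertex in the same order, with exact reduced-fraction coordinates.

T1 shear: y ← y + 1/2·x: (-1, 1) → (-1, 1/2); (1, 1) → (1, 3/2); (5, 3) → (5, 11/2)
T2 reflect across x = 0: (-1, 1/2) → (1, 1/2); (1, 3/2) → (-1, 3/2); (5, 11/2) → (-5, 11/2)
T3 rotate counter-clockwise with cos θ = 8/17, sin θ = -15/17: (1, 1/2) → (31/34, -11/17); (-1, 3/2) → (29/34, 27/17); (-5, 11/2) → (5/2, 7)

image vertices: (31/34, -11/17), (29/34, 27/17), (5/2, 7)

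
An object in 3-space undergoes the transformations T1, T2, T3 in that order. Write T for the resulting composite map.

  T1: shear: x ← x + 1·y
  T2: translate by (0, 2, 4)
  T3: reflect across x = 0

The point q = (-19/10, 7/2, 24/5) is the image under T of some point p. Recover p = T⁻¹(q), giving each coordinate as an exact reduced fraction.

p = (2/5, 3/2, 4/5)

T1 = [1 1 0 0; 0 1 0 0; 0 0 1 0; 0 0 0 1]
T2·T1 = [1 1 0 0; 0 1 0 2; 0 0 1 4; 0 0 0 1]
T3·…·T1 = [-1 -1 0 0; 0 1 0 2; 0 0 1 4; 0 0 0 1]
det M = -1; M⁻¹ = [-1 -1 0 2; 0 1 0 -2; 0 0 1 -4; 0 0 0 1]
M⁻¹ · (-19/10, 7/2, 24/5)ᵀ = (2/5, 3/2, 4/5)ᵀ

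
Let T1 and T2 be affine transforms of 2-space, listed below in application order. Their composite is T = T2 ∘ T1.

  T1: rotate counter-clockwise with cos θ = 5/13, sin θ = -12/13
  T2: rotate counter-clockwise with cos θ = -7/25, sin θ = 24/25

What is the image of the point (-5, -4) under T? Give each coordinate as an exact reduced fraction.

T1 rotate counter-clockwise with cos θ = 5/13, sin θ = -12/13: (-5, -4) → (-73/13, 40/13)
T2 rotate counter-clockwise with cos θ = -7/25, sin θ = 24/25: (-73/13, 40/13) → (-449/325, -2032/325)

T(p) = (-449/325, -2032/325)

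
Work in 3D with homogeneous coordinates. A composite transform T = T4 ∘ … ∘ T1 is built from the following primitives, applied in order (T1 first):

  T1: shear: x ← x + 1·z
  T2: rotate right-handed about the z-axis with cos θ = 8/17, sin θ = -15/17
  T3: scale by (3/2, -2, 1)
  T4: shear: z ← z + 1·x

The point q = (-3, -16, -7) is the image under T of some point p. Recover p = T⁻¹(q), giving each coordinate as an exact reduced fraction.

p = (-4, 2, -4)

T1 = [1 0 1 0; 0 1 0 0; 0 0 1 0; 0 0 0 1]
T2·T1 = [8/17 15/17 8/17 0; -15/17 8/17 -15/17 0; 0 0 1 0; 0 0 0 1]
T3·…·T1 = [12/17 45/34 12/17 0; 30/17 -16/17 30/17 0; 0 0 1 0; 0 0 0 1]
T4·…·T1 = [12/17 45/34 12/17 0; 30/17 -16/17 30/17 0; 12/17 45/34 29/17 0; 0 0 0 1]
det M = -3; M⁻¹ = [67/51 15/34 -1 0; 10/17 -4/17 0 0; -1 0 1 0; 0 0 0 1]
M⁻¹ · (-3, -16, -7)ᵀ = (-4, 2, -4)ᵀ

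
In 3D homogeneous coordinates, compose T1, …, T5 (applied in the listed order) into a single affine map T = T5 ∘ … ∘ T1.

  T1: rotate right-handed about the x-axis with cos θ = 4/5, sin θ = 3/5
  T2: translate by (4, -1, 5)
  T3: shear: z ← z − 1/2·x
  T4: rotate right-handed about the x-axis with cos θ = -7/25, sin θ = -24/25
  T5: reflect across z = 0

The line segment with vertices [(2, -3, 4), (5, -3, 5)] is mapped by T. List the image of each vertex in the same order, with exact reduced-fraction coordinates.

image vertices: (6, 611/125, -577/125), (9, 548/125, -1347/250)

T1 rotate right-handed about the x-axis with cos θ = 4/5, sin θ = 3/5: (2, -3, 4) → (2, -24/5, 7/5); (5, -3, 5) → (5, -27/5, 11/5)
T2 translate by (4, -1, 5): (2, -24/5, 7/5) → (6, -29/5, 32/5); (5, -27/5, 11/5) → (9, -32/5, 36/5)
T3 shear: z ← z − 1/2·x: (6, -29/5, 32/5) → (6, -29/5, 17/5); (9, -32/5, 36/5) → (9, -32/5, 27/10)
T4 rotate right-handed about the x-axis with cos θ = -7/25, sin θ = -24/25: (6, -29/5, 17/5) → (6, 611/125, 577/125); (9, -32/5, 27/10) → (9, 548/125, 1347/250)
T5 reflect across z = 0: (6, 611/125, 577/125) → (6, 611/125, -577/125); (9, 548/125, 1347/250) → (9, 548/125, -1347/250)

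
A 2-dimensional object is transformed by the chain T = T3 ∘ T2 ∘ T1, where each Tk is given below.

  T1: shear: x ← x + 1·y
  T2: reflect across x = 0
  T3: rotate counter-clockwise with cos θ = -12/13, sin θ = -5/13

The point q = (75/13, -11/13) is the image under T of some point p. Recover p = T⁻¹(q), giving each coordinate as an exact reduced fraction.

T1 = [1 1 0; 0 1 0; 0 0 1]
T2·T1 = [-1 -1 0; 0 1 0; 0 0 1]
T3·…·T1 = [12/13 17/13 0; 5/13 -7/13 0; 0 0 1]
det M = -1; M⁻¹ = [7/13 17/13 0; 5/13 -12/13 0; 0 0 1]
M⁻¹ · (75/13, -11/13)ᵀ = (2, 3)ᵀ

p = (2, 3)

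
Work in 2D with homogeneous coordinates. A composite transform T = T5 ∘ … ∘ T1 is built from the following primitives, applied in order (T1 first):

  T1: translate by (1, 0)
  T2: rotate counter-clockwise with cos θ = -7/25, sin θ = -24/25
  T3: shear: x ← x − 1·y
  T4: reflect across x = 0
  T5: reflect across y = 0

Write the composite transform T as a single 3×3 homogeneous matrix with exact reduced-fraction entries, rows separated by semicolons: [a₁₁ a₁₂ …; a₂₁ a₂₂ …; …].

T = [-17/25 -31/25 -17/25; 24/25 7/25 24/25; 0 0 1]

T1 = [1 0 1; 0 1 0; 0 0 1]
T2·T1 = [-7/25 24/25 -7/25; -24/25 -7/25 -24/25; 0 0 1]
T3·…·T1 = [17/25 31/25 17/25; -24/25 -7/25 -24/25; 0 0 1]
T4·…·T1 = [-17/25 -31/25 -17/25; -24/25 -7/25 -24/25; 0 0 1]
T5·…·T1 = [-17/25 -31/25 -17/25; 24/25 7/25 24/25; 0 0 1]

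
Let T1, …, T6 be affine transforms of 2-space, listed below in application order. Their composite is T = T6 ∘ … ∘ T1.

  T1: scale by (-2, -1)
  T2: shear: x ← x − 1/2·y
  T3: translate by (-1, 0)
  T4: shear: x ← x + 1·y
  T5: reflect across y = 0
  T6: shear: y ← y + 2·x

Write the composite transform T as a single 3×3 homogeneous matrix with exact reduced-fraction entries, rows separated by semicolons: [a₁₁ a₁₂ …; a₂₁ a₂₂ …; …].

T1 = [-2 0 0; 0 -1 0; 0 0 1]
T2·T1 = [-2 1/2 0; 0 -1 0; 0 0 1]
T3·…·T1 = [-2 1/2 -1; 0 -1 0; 0 0 1]
T4·…·T1 = [-2 -1/2 -1; 0 -1 0; 0 0 1]
T5·…·T1 = [-2 -1/2 -1; 0 1 0; 0 0 1]
T6·…·T1 = [-2 -1/2 -1; -4 0 -2; 0 0 1]

T = [-2 -1/2 -1; -4 0 -2; 0 0 1]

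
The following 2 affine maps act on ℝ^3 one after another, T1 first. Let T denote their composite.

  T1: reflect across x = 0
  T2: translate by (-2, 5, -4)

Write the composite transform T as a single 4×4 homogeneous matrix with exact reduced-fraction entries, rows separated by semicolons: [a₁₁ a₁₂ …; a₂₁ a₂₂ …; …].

T = [-1 0 0 -2; 0 1 0 5; 0 0 1 -4; 0 0 0 1]

T1 = [-1 0 0 0; 0 1 0 0; 0 0 1 0; 0 0 0 1]
T2·T1 = [-1 0 0 -2; 0 1 0 5; 0 0 1 -4; 0 0 0 1]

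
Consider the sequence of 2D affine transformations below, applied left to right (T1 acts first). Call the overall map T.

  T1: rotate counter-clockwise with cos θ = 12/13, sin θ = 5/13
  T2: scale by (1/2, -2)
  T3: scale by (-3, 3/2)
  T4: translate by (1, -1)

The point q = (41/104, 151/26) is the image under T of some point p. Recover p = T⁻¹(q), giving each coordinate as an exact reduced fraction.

p = (-1/2, -9/4)

T1 = [12/13 -5/13 0; 5/13 12/13 0; 0 0 1]
T2·T1 = [6/13 -5/26 0; -10/13 -24/13 0; 0 0 1]
T3·…·T1 = [-18/13 15/26 0; -15/13 -36/13 0; 0 0 1]
T4·…·T1 = [-18/13 15/26 1; -15/13 -36/13 -1; 0 0 1]
det M = 9/2; M⁻¹ = [-8/13 -5/39 19/39; 10/39 -4/13 -22/39; 0 0 1]
M⁻¹ · (41/104, 151/26)ᵀ = (-1/2, -9/4)ᵀ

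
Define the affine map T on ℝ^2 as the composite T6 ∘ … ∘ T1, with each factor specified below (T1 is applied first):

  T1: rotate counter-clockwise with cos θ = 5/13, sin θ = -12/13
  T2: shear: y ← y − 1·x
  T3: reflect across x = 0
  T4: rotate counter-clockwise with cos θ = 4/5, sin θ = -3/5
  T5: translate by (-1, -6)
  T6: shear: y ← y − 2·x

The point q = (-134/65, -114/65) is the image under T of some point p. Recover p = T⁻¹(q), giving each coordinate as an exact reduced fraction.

T1 = [5/13 12/13 0; -12/13 5/13 0; 0 0 1]
T2·T1 = [5/13 12/13 0; -17/13 -7/13 0; 0 0 1]
T3·…·T1 = [-5/13 -12/13 0; -17/13 -7/13 0; 0 0 1]
T4·…·T1 = [-71/65 -69/65 0; -53/65 8/65 0; 0 0 1]
T5·…·T1 = [-71/65 -69/65 -1; -53/65 8/65 -6; 0 0 1]
T6·…·T1 = [-71/65 -69/65 -1; 89/65 146/65 -4; 0 0 1]
det M = -1; M⁻¹ = [-146/65 -69/65 -422/65; 89/65 71/65 373/65; 0 0 1]
M⁻¹ · (-134/65, -114/65)ᵀ = (0, 1)ᵀ

p = (0, 1)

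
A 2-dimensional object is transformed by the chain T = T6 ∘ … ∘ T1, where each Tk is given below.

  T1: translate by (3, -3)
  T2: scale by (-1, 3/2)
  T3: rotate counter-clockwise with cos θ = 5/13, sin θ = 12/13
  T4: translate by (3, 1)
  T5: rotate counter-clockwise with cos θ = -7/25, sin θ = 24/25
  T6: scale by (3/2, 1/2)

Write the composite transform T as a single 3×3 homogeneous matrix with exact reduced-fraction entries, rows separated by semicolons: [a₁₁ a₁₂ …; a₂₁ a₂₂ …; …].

T1 = [1 0 3; 0 1 -3; 0 0 1]
T2·T1 = [-1 0 -3; 0 3/2 -9/2; 0 0 1]
T3·…·T1 = [-5/13 -18/13 3; -12/13 15/26 -9/2; 0 0 1]
T4·…·T1 = [-5/13 -18/13 6; -12/13 15/26 -7/2; 0 0 1]
T5·…·T1 = [323/325 -54/325 42/25; -36/325 -969/650 337/50; 0 0 1]
T6·…·T1 = [969/650 -81/325 63/25; -18/325 -969/1300 337/100; 0 0 1]

T = [969/650 -81/325 63/25; -18/325 -969/1300 337/100; 0 0 1]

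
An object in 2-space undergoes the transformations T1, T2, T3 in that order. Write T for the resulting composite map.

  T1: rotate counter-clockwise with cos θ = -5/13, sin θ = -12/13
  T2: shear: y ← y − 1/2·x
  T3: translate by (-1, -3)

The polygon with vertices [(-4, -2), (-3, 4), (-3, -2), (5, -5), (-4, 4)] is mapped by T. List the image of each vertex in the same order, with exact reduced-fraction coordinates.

image vertices: (-17/13, 21/13), (50/13, -109/26), (-22/13, 23/26), (-98/13, -63/26), (55/13, -45/13)

T1 rotate counter-clockwise with cos θ = -5/13, sin θ = -12/13: (-4, -2) → (-4/13, 58/13); (-3, 4) → (63/13, 16/13); (-3, -2) → (-9/13, 46/13); (5, -5) → (-85/13, -35/13); (-4, 4) → (68/13, 28/13)
T2 shear: y ← y − 1/2·x: (-4/13, 58/13) → (-4/13, 60/13); (63/13, 16/13) → (63/13, -31/26); (-9/13, 46/13) → (-9/13, 101/26); (-85/13, -35/13) → (-85/13, 15/26); (68/13, 28/13) → (68/13, -6/13)
T3 translate by (-1, -3): (-4/13, 60/13) → (-17/13, 21/13); (63/13, -31/26) → (50/13, -109/26); (-9/13, 101/26) → (-22/13, 23/26); (-85/13, 15/26) → (-98/13, -63/26); (68/13, -6/13) → (55/13, -45/13)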